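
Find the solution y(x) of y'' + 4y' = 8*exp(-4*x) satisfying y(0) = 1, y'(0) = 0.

Characteristic equation r² + 4r = 0 factors as (r + 4)r = 0, so r = -4, 0.
Hence y_h = C1*exp(-4*x) + C2.
Since exp(-4*x) solves the homogeneous equation (r = -4 is a root of multiplicity 1), multiply the trial by x. Try y_p = A*x*exp(-4*x). Substituting into the equation and dividing by exp(-4*x) gives A = -2, so y_p = -2*x*exp(-4*x).
General solution: y = C2 + C1*exp(-4*x) - 2*x*exp(-4*x).
Apply the initial conditions: y(0) = C1 + C2 = 1 and y'(0) = -2 - 4*C1 = 0. Solving gives C1 = -1/2, C2 = 3/2.

y = 3/2 - exp(-4*x)/2 - 2*x*exp(-4*x)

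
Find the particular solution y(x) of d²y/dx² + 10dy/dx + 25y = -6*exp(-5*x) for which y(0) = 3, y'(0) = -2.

Characteristic equation r² + 10r + 25 = 0 has discriminant (10)² - 4·(25) = 0, so r = -5 is a repeated root.
Hence y_h = (C1 + C2*x)*exp(-5*x).
Since exp(-5*x) solves the homogeneous equation (r = -5 is a root of multiplicity 2), multiply the trial by x^2. Try y_p = A*x^2*exp(-5*x). Substituting into the equation and dividing by exp(-5*x) gives A = -3, so y_p = -3*x^2*exp(-5*x).
General solution: y = C1*exp(-5*x) - 3*x^2*exp(-5*x) + C2*x*exp(-5*x).
Apply the initial conditions: y(0) = C1 = 3 and y'(0) = C2 - 5*C1 = -2. Solving gives C1 = 3, C2 = 13.

y = 3*exp(-5*x) - 3*x**2*exp(-5*x) + 13*x*exp(-5*x)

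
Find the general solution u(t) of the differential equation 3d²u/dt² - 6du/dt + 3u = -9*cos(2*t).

Divide through by 3: u'' - 2u' + u = -3*cos(2*t).
Characteristic equation r² - 2r + 1 = 0 has discriminant (-2)² - 4·(1) = 0, so r = 1 is a repeated root.
Hence u_h = (C1 + C2*t)*exp(t).
Try u_p = A*cos(2*t) + B*sin(2*t). Substituting and equating the coefficients of cos(2t) and sin(2t) gives A = 9/25, B = 12/25, so u_p = 9*cos(2*t)/25 + 12*sin(2*t)/25.

u = 9*cos(2*t)/25 + 12*sin(2*t)/25 + C1*exp(t) + C2*t*exp(t)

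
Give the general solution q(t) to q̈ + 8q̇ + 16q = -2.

q = -1/8 + C1*exp(-4*t) + C2*t*exp(-4*t)

Characteristic equation r² + 8r + 16 = 0 has discriminant (8)² - 4·(16) = 0, so r = -4 is a repeated root.
Hence q_h = (C1 + C2*t)*exp(-4*t).
For the particular solution try q_p = A0. Substituting and matching coefficients of each power of t gives A0 = -1/8, so q_p = -1/8.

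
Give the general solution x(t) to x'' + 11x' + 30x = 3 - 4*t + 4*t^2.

Characteristic equation r² + 11r + 30 = 0 factors as (r + 5)(r + 6) = 0, so r = -5, -6.
Hence x_h = C1*exp(-5*t) + C2*exp(-6*t).
For the particular solution try x_p = A0 + A1*t + A2*t^2. Substituting and matching coefficients of each power of t gives A0 = 1187/6750, A1 = -52/225, A2 = 2/15, so x_p = 1187/6750 - 52*t/225 + 2*t^2/15.

x = 1187/6750 - 52*t/225 + 2*t**2/15 + C1*exp(-5*t) + C2*exp(-6*t)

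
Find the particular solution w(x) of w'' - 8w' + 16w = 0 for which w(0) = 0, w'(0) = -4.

w = -4*x*exp(4*x)

Characteristic equation r² - 8r + 16 = 0 has discriminant (-8)² - 4·(16) = 0, so r = 4 is a repeated root.
Hence w_h = (C1 + C2*x)*exp(4*x).
Apply the initial conditions: w(0) = C1 = 0 and w'(0) = C2 + 4*C1 = -4. Solving gives C1 = 0, C2 = -4.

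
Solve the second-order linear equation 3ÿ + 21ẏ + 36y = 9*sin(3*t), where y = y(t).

Divide through by 3: y'' + 7y' + 12y = 3*sin(3*t).
Characteristic equation r² + 7r + 12 = 0 factors as (r + 3)(r + 4) = 0, so r = -3, -4.
Hence y_h = C1*exp(-3*t) + C2*exp(-4*t).
Try y_p = A*cos(3*t) + B*sin(3*t). Substituting and equating the coefficients of cos(3t) and sin(3t) gives A = -7/50, B = 1/50, so y_p = -7*cos(3*t)/50 + sin(3*t)/50.

y = -7*cos(3*t)/50 + sin(3*t)/50 + C1*exp(-3*t) + C2*exp(-4*t)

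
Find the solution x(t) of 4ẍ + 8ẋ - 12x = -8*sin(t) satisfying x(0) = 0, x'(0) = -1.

x = -exp(t)/2 + cos(t)/5 + 2*sin(t)/5 + 3*exp(-3*t)/10

Divide through by 4: x'' + 2x' - 3x = -2*sin(t).
Characteristic equation r² + 2r - 3 = 0 factors as (r + 3)(r - 1) = 0, so r = -3, 1.
Hence x_h = C1*exp(-3*t) + C2*exp(t).
Try x_p = A*cos(t) + B*sin(t). Substituting and equating the coefficients of cos(t) and sin(t) gives A = 1/5, B = 2/5, so x_p = cos(t)/5 + 2*sin(t)/5.
General solution: x = cos(t)/5 + 2*sin(t)/5 + C1*exp(-3*t) + C2*exp(t).
Apply the initial conditions: x(0) = 1/5 + C1 + C2 = 0 and x'(0) = 2/5 + C2 - 3*C1 = -1. Solving gives C1 = 3/10, C2 = -1/2.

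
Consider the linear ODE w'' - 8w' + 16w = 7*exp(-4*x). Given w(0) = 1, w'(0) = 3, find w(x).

w = 7*exp(-4*x)/64 + 57*exp(4*x)/64 - x*exp(4*x)/8

Characteristic equation r² - 8r + 16 = 0 has discriminant (-8)² - 4·(16) = 0, so r = 4 is a repeated root.
Hence w_h = (C1 + C2*x)*exp(4*x).
Try w_p = A*exp(-4*x). Substituting into the equation and dividing by exp(-4*x) gives A = 7/64, so w_p = 7*exp(-4*x)/64.
General solution: w = 7*exp(-4*x)/64 + C1*exp(4*x) + C2*x*exp(4*x).
Apply the initial conditions: w(0) = 7/64 + C1 = 1 and w'(0) = -7/16 + C2 + 4*C1 = 3. Solving gives C1 = 57/64, C2 = -1/8.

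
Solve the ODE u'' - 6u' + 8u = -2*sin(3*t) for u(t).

u = -36*cos(3*t)/325 + 2*sin(3*t)/325 + C1*exp(4*t) + C2*exp(2*t)

Characteristic equation r² - 6r + 8 = 0 factors as (r - 4)(r - 2) = 0, so r = 4, 2.
Hence u_h = C1*exp(4*t) + C2*exp(2*t).
Try u_p = A*cos(3*t) + B*sin(3*t). Substituting and equating the coefficients of cos(3t) and sin(3t) gives A = -36/325, B = 2/325, so u_p = -36*cos(3*t)/325 + 2*sin(3*t)/325.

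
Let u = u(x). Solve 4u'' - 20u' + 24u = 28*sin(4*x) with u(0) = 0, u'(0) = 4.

Divide through by 4: u'' - 5u' + 6u = 7*sin(4*x).
Characteristic equation r² - 5r + 6 = 0 factors as (r - 2)(r - 3) = 0, so r = 2, 3.
Hence u_h = C1*exp(2*x) + C2*exp(3*x).
Try u_p = A*cos(4*x) + B*sin(4*x). Substituting and equating the coefficients of cos(4x) and sin(4x) gives A = 7/25, B = -7/50, so u_p = -7*sin(4*x)/50 + 7*cos(4*x)/25.
General solution: u = -7*sin(4*x)/50 + 7*cos(4*x)/25 + C1*exp(2*x) + C2*exp(3*x).
Apply the initial conditions: u(0) = 7/25 + C1 + C2 = 0 and u'(0) = -14/25 + 2*C1 + 3*C2 = 4. Solving gives C1 = -27/5, C2 = 128/25.

u = -27*exp(2*x)/5 - 7*sin(4*x)/50 + 7*cos(4*x)/25 + 128*exp(3*x)/25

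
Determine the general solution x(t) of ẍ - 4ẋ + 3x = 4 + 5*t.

Characteristic equation r² - 4r + 3 = 0 factors as (r - 1)(r - 3) = 0, so r = 1, 3.
Hence x_h = C1*exp(t) + C2*exp(3*t).
For the particular solution try x_p = A0 + A1*t. Substituting and matching coefficients of each power of t gives A0 = 32/9, A1 = 5/3, so x_p = 32/9 + 5*t/3.

x = 32/9 + 5*t/3 + C1*exp(t) + C2*exp(3*t)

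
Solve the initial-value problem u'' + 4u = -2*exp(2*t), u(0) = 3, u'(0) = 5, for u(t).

Characteristic equation r² + 4 = 0 has discriminant (0)² - 4·(4) = -16 < 0, so r = ± 2i.
Hence u_h = C1*cos(2*t) + C2*sin(2*t).
Try u_p = A*exp(2*t). Substituting into the equation and dividing by exp(2*t) gives A = -1/4, so u_p = -exp(2*t)/4.
General solution: u = -exp(2*t)/4 + C1*cos(2*t) + C2*sin(2*t).
Apply the initial conditions: u(0) = -1/4 + C1 = 3 and u'(0) = -1/2 + 2*C2 = 5. Solving gives C1 = 13/4, C2 = 11/4.

u = -exp(2*t)/4 + 11*sin(2*t)/4 + 13*cos(2*t)/4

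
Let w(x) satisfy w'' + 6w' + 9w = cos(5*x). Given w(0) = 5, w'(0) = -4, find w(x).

w = -4*cos(5*x)/289 + 15*sin(5*x)/578 + 1449*exp(-3*x)/289 + 371*x*exp(-3*x)/34

Characteristic equation r² + 6r + 9 = 0 has discriminant (6)² - 4·(9) = 0, so r = -3 is a repeated root.
Hence w_h = (C1 + C2*x)*exp(-3*x).
Try w_p = A*cos(5*x) + B*sin(5*x). Substituting and equating the coefficients of cos(5x) and sin(5x) gives A = -4/289, B = 15/578, so w_p = -4*cos(5*x)/289 + 15*sin(5*x)/578.
General solution: w = -4*cos(5*x)/289 + 15*sin(5*x)/578 + C1*exp(-3*x) + C2*x*exp(-3*x).
Apply the initial conditions: w(0) = -4/289 + C1 = 5 and w'(0) = 75/578 + C2 - 3*C1 = -4. Solving gives C1 = 1449/289, C2 = 371/34.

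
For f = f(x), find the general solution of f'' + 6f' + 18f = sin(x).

Characteristic equation r² + 6r + 18 = 0 has discriminant (6)² - 4·(18) = -36 < 0, so r = -3 ± 3i.
Hence f_h = C1*cos(3*x)*exp(-3*x) + C2*exp(-3*x)*sin(3*x).
Try f_p = A*cos(x) + B*sin(x). Substituting and equating the coefficients of cos(x) and sin(x) gives A = -6/325, B = 17/325, so f_p = -6*cos(x)/325 + 17*sin(x)/325.

f = -6*cos(x)/325 + 17*sin(x)/325 + C1*cos(3*x)*exp(-3*x) + C2*exp(-3*x)*sin(3*x)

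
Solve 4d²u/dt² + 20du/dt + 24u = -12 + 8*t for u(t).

Divide through by 4: u'' + 5u' + 6u = -3 + 2*t.
Characteristic equation r² + 5r + 6 = 0 factors as (r + 3)(r + 2) = 0, so r = -3, -2.
Hence u_h = C1*exp(-3*t) + C2*exp(-2*t).
For the particular solution try u_p = A0 + A1*t. Substituting and matching coefficients of each power of t gives A0 = -7/9, A1 = 1/3, so u_p = -7/9 + t/3.

u = -7/9 + t/3 + C1*exp(-3*t) + C2*exp(-2*t)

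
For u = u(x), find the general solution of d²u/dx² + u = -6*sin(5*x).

u = sin(5*x)/4 + C1*cos(x) + C2*sin(x)

Characteristic equation r² + 1 = 0 has discriminant (0)² - 4·(1) = -4 < 0, so r = ± i.
Hence u_h = C1*cos(x) + C2*sin(x).
Try u_p = A*cos(5*x) + B*sin(5*x). Substituting and equating the coefficients of cos(5x) and sin(5x) gives A = 0, B = 1/4, so u_p = sin(5*x)/4.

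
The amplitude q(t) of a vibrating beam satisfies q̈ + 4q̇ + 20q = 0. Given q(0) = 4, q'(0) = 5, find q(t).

Characteristic equation r² + 4r + 20 = 0 has discriminant (4)² - 4·(20) = -64 < 0, so r = -2 ± 4i.
Hence q_h = C1*cos(4*t)*exp(-2*t) + C2*exp(-2*t)*sin(4*t).
Apply the initial conditions: q(0) = C1 = 4 and q'(0) = -2*C1 + 4*C2 = 5. Solving gives C1 = 4, C2 = 13/4.

q = 4*cos(4*t)*exp(-2*t) + 13*exp(-2*t)*sin(4*t)/4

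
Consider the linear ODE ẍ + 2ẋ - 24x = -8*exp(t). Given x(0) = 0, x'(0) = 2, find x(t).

Characteristic equation r² + 2r - 24 = 0 factors as (r + 6)(r - 4) = 0, so r = -6, 4.
Hence x_h = C1*exp(-6*t) + C2*exp(4*t).
Try x_p = A*exp(t). Substituting into the equation and dividing by exp(t) gives A = 8/21, so x_p = 8*exp(t)/21.
General solution: x = 8*exp(t)/21 + C1*exp(-6*t) + C2*exp(4*t).
Apply the initial conditions: x(0) = 8/21 + C1 + C2 = 0 and x'(0) = 8/21 - 6*C1 + 4*C2 = 2. Solving gives C1 = -11/35, C2 = -1/15.

x = -11*exp(-6*t)/35 - exp(4*t)/15 + 8*exp(t)/21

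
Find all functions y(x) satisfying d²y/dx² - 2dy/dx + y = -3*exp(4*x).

Characteristic equation r² - 2r + 1 = 0 has discriminant (-2)² - 4·(1) = 0, so r = 1 is a repeated root.
Hence y_h = (C1 + C2*x)*exp(x).
Try y_p = A*exp(4*x). Substituting into the equation and dividing by exp(4*x) gives A = -1/3, so y_p = -exp(4*x)/3.

y = -exp(4*x)/3 + C1*exp(x) + C2*x*exp(x)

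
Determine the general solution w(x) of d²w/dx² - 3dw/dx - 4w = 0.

Characteristic equation r² - 3r - 4 = 0 factors as (r + 1)(r - 4) = 0, so r = -1, 4.
Hence w_h = C1*exp(-x) + C2*exp(4*x).

w = C1*exp(-x) + C2*exp(4*x)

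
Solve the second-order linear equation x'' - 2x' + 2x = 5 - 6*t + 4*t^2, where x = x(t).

Characteristic equation r² - 2r + 2 = 0 has discriminant (-2)² - 4·(2) = -4 < 0, so r = 1 ± i.
Hence x_h = C1*cos(t)*exp(t) + C2*exp(t)*sin(t).
For the particular solution try x_p = A0 + A1*t + A2*t^2. Substituting and matching coefficients of each power of t gives A0 = 3/2, A1 = 1, A2 = 2, so x_p = 3/2 + t + 2*t^2.

x = 3/2 + t + 2*t**2 + C1*cos(t)*exp(t) + C2*exp(t)*sin(t)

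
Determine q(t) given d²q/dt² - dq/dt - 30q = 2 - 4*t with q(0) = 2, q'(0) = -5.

q = -16/225 + 2*t/15 + 47*exp(6*t)/99 + 439*exp(-5*t)/275

Characteristic equation r² - r - 30 = 0 factors as (r - 6)(r + 5) = 0, so r = 6, -5.
Hence q_h = C1*exp(6*t) + C2*exp(-5*t).
For the particular solution try q_p = A0 + A1*t. Substituting and matching coefficients of each power of t gives A0 = -16/225, A1 = 2/15, so q_p = -16/225 + 2*t/15.
General solution: q = -16/225 + 2*t/15 + C1*exp(6*t) + C2*exp(-5*t).
Apply the initial conditions: q(0) = -16/225 + C1 + C2 = 2 and q'(0) = 2/15 - 5*C2 + 6*C1 = -5. Solving gives C1 = 47/99, C2 = 439/275.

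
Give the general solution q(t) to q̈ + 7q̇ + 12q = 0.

Characteristic equation r² + 7r + 12 = 0 factors as (r + 4)(r + 3) = 0, so r = -4, -3.
Hence q_h = C1*exp(-4*t) + C2*exp(-3*t).

q = C1*exp(-4*t) + C2*exp(-3*t)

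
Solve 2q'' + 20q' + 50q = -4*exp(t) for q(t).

Divide through by 2: q'' + 10q' + 25q = -2*exp(t).
Characteristic equation r² + 10r + 25 = 0 has discriminant (10)² - 4·(25) = 0, so r = -5 is a repeated root.
Hence q_h = (C1 + C2*t)*exp(-5*t).
Try q_p = A*exp(t). Substituting into the equation and dividing by exp(t) gives A = -1/18, so q_p = -exp(t)/18.

q = -exp(t)/18 + C1*exp(-5*t) + C2*t*exp(-5*t)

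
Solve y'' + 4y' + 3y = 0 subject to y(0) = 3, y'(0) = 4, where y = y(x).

Characteristic equation r² + 4r + 3 = 0 factors as (r + 3)(r + 1) = 0, so r = -3, -1.
Hence y_h = C1*exp(-3*x) + C2*exp(-x).
Apply the initial conditions: y(0) = C1 + C2 = 3 and y'(0) = -C2 - 3*C1 = 4. Solving gives C1 = -7/2, C2 = 13/2.

y = -7*exp(-3*x)/2 + 13*exp(-x)/2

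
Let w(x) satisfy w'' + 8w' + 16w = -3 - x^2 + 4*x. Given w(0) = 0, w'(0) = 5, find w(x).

Characteristic equation r² + 8r + 16 = 0 has discriminant (8)² - 4·(16) = 0, so r = -4 is a repeated root.
Hence w_h = (C1 + C2*x)*exp(-4*x).
For the particular solution try w_p = A0 + A1*x + A2*x^2. Substituting and matching coefficients of each power of x gives A0 = -43/128, A1 = 5/16, A2 = -1/16, so w_p = -43/128 - x^2/16 + 5*x/16.
General solution: w = -43/128 - x^2/16 + 5*x/16 + C1*exp(-4*x) + C2*x*exp(-4*x).
Apply the initial conditions: w(0) = -43/128 + C1 = 0 and w'(0) = 5/16 + C2 - 4*C1 = 5. Solving gives C1 = 43/128, C2 = 193/32.

w = -43/128 - x**2/16 + 5*x/16 + 43*exp(-4*x)/128 + 193*x*exp(-4*x)/32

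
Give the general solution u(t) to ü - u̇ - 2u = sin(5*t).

u = -27*sin(5*t)/754 + 5*cos(5*t)/754 + C1*exp(2*t) + C2*exp(-t)

Characteristic equation r² - r - 2 = 0 factors as (r - 2)(r + 1) = 0, so r = 2, -1.
Hence u_h = C1*exp(2*t) + C2*exp(-t).
Try u_p = A*cos(5*t) + B*sin(5*t). Substituting and equating the coefficients of cos(5t) and sin(5t) gives A = 5/754, B = -27/754, so u_p = -27*sin(5*t)/754 + 5*cos(5*t)/754.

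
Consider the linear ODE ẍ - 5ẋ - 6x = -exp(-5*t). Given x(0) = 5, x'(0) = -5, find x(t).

Characteristic equation r² - 5r - 6 = 0 factors as (r + 1)(r - 6) = 0, so r = -1, 6.
Hence x_h = C1*exp(-t) + C2*exp(6*t).
Try x_p = A*exp(-5*t). Substituting into the equation and dividing by exp(-5*t) gives A = -1/44, so x_p = -exp(-5*t)/44.
General solution: x = -exp(-5*t)/44 + C1*exp(-t) + C2*exp(6*t).
Apply the initial conditions: x(0) = -1/44 + C1 + C2 = 5 and x'(0) = 5/44 - C1 + 6*C2 = -5. Solving gives C1 = 141/28, C2 = -1/77.

x = -exp(-5*t)/44 - exp(6*t)/77 + 141*exp(-t)/28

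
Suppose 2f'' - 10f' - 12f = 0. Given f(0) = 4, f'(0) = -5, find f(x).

f = -exp(6*x)/7 + 29*exp(-x)/7

Divide through by 2: f'' - 5f' - 6f = 0.
Characteristic equation r² - 5r - 6 = 0 factors as (r - 6)(r + 1) = 0, so r = 6, -1.
Hence f_h = C1*exp(6*x) + C2*exp(-x).
Apply the initial conditions: f(0) = C1 + C2 = 4 and f'(0) = -C2 + 6*C1 = -5. Solving gives C1 = -1/7, C2 = 29/7.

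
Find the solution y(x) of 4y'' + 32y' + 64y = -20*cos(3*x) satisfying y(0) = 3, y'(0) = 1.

Divide through by 4: y'' + 8y' + 16y = -5*cos(3*x).
Characteristic equation r² + 8r + 16 = 0 has discriminant (8)² - 4·(16) = 0, so r = -4 is a repeated root.
Hence y_h = (C1 + C2*x)*exp(-4*x).
Try y_p = A*cos(3*x) + B*sin(3*x). Substituting and equating the coefficients of cos(3x) and sin(3x) gives A = -7/125, B = -24/125, so y_p = -24*sin(3*x)/125 - 7*cos(3*x)/125.
General solution: y = -24*sin(3*x)/125 - 7*cos(3*x)/125 + C1*exp(-4*x) + C2*x*exp(-4*x).
Apply the initial conditions: y(0) = -7/125 + C1 = 3 and y'(0) = -72/125 + C2 - 4*C1 = 1. Solving gives C1 = 382/125, C2 = 69/5.

y = -24*sin(3*x)/125 - 7*cos(3*x)/125 + 382*exp(-4*x)/125 + 69*x*exp(-4*x)/5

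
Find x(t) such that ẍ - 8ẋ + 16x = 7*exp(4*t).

Characteristic equation r² - 8r + 16 = 0 has discriminant (-8)² - 4·(16) = 0, so r = 4 is a repeated root.
Hence x_h = (C1 + C2*t)*exp(4*t).
Since exp(4*t) solves the homogeneous equation (r = 4 is a root of multiplicity 2), multiply the trial by t^2. Try x_p = A*t^2*exp(4*t). Substituting into the equation and dividing by exp(4*t) gives A = 7/2, so x_p = 7*t^2*exp(4*t)/2.

x = C1*exp(4*t) + 7*t**2*exp(4*t)/2 + C2*t*exp(4*t)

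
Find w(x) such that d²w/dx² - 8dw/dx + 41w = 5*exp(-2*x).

w = 5*exp(-2*x)/61 + C1*cos(5*x)*exp(4*x) + C2*exp(4*x)*sin(5*x)

Characteristic equation r² - 8r + 41 = 0 has discriminant (-8)² - 4·(41) = -100 < 0, so r = 4 ± 5i.
Hence w_h = C1*cos(5*x)*exp(4*x) + C2*exp(4*x)*sin(5*x).
Try w_p = A*exp(-2*x). Substituting into the equation and dividing by exp(-2*x) gives A = 5/61, so w_p = 5*exp(-2*x)/61.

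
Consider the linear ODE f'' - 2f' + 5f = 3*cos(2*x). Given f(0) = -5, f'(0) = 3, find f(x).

f = -12*sin(2*x)/17 + 3*cos(2*x)/17 - 88*cos(2*x)*exp(x)/17 + 163*exp(x)*sin(2*x)/34

Characteristic equation r² - 2r + 5 = 0 has discriminant (-2)² - 4·(5) = -16 < 0, so r = 1 ± 2i.
Hence f_h = C1*cos(2*x)*exp(x) + C2*exp(x)*sin(2*x).
Try f_p = A*cos(2*x) + B*sin(2*x). Substituting and equating the coefficients of cos(2x) and sin(2x) gives A = 3/17, B = -12/17, so f_p = -12*sin(2*x)/17 + 3*cos(2*x)/17.
General solution: f = -12*sin(2*x)/17 + 3*cos(2*x)/17 + C1*cos(2*x)*exp(x) + C2*exp(x)*sin(2*x).
Apply the initial conditions: f(0) = 3/17 + C1 = -5 and f'(0) = -24/17 + C1 + 2*C2 = 3. Solving gives C1 = -88/17, C2 = 163/34.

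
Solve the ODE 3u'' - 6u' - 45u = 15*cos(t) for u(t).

Divide through by 3: u'' - 2u' - 15u = 5*cos(t).
Characteristic equation r² - 2r - 15 = 0 factors as (r + 3)(r - 5) = 0, so r = -3, 5.
Hence u_h = C1*exp(-3*t) + C2*exp(5*t).
Try u_p = A*cos(t) + B*sin(t). Substituting and equating the coefficients of cos(t) and sin(t) gives A = -4/13, B = -1/26, so u_p = -4*cos(t)/13 - sin(t)/26.

u = -4*cos(t)/13 - sin(t)/26 + C1*exp(-3*t) + C2*exp(5*t)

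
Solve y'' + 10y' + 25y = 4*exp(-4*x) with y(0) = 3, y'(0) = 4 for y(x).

Characteristic equation r² + 10r + 25 = 0 has discriminant (10)² - 4·(25) = 0, so r = -5 is a repeated root.
Hence y_h = (C1 + C2*x)*exp(-5*x).
Try y_p = A*exp(-4*x). Substituting into the equation and dividing by exp(-4*x) gives A = 4, so y_p = 4*exp(-4*x).
General solution: y = 4*exp(-4*x) + C1*exp(-5*x) + C2*x*exp(-5*x).
Apply the initial conditions: y(0) = 4 + C1 = 3 and y'(0) = -16 + C2 - 5*C1 = 4. Solving gives C1 = -1, C2 = 15.

y = -exp(-5*x) + 4*exp(-4*x) + 15*x*exp(-5*x)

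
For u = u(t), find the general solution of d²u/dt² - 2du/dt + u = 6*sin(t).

u = 3*cos(t) + C1*exp(t) + C2*t*exp(t)

Characteristic equation r² - 2r + 1 = 0 has discriminant (-2)² - 4·(1) = 0, so r = 1 is a repeated root.
Hence u_h = (C1 + C2*t)*exp(t).
Try u_p = A*cos(t) + B*sin(t). Substituting and equating the coefficients of cos(t) and sin(t) gives A = 3, B = 0, so u_p = 3*cos(t).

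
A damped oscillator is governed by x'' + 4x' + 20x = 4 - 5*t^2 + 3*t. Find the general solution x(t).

Characteristic equation r² + 4r + 20 = 0 has discriminant (4)² - 4·(20) = -64 < 0, so r = -2 ± 4i.
Hence x_h = C1*cos(4*t)*exp(-2*t) + C2*exp(-2*t)*sin(4*t).
For the particular solution try x_p = A0 + A1*t + A2*t^2. Substituting and matching coefficients of each power of t gives A0 = 7/40, A1 = 1/4, A2 = -1/4, so x_p = 7/40 - t^2/4 + t/4.

x = 7/40 - t**2/4 + t/4 + C1*cos(4*t)*exp(-2*t) + C2*exp(-2*t)*sin(4*t)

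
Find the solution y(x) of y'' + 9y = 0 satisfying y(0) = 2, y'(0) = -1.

Characteristic equation r² + 9 = 0 has discriminant (0)² - 4·(9) = -36 < 0, so r = ± 3i.
Hence y_h = C1*cos(3*x) + C2*sin(3*x).
Apply the initial conditions: y(0) = C1 = 2 and y'(0) = 3*C2 = -1. Solving gives C1 = 2, C2 = -1/3.

y = 2*cos(3*x) - sin(3*x)/3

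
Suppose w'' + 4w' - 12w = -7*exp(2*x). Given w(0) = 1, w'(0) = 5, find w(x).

w = -31*exp(-6*x)/64 + 95*exp(2*x)/64 - 7*x*exp(2*x)/8

Characteristic equation r² + 4r - 12 = 0 factors as (r - 2)(r + 6) = 0, so r = 2, -6.
Hence w_h = C1*exp(2*x) + C2*exp(-6*x).
Since exp(2*x) solves the homogeneous equation (r = 2 is a root of multiplicity 1), multiply the trial by x. Try w_p = A*x*exp(2*x). Substituting into the equation and dividing by exp(2*x) gives A = -7/8, so w_p = -7*x*exp(2*x)/8.
General solution: w = C1*exp(2*x) + C2*exp(-6*x) - 7*x*exp(2*x)/8.
Apply the initial conditions: w(0) = C1 + C2 = 1 and w'(0) = -7/8 - 6*C2 + 2*C1 = 5. Solving gives C1 = 95/64, C2 = -31/64.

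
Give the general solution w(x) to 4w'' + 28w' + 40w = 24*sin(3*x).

w = -63*cos(3*x)/221 + 3*sin(3*x)/221 + C1*exp(-2*x) + C2*exp(-5*x)

Divide through by 4: w'' + 7w' + 10w = 6*sin(3*x).
Characteristic equation r² + 7r + 10 = 0 factors as (r + 2)(r + 5) = 0, so r = -2, -5.
Hence w_h = C1*exp(-2*x) + C2*exp(-5*x).
Try w_p = A*cos(3*x) + B*sin(3*x). Substituting and equating the coefficients of cos(3x) and sin(3x) gives A = -63/221, B = 3/221, so w_p = -63*cos(3*x)/221 + 3*sin(3*x)/221.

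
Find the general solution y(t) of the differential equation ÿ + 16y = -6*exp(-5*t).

Characteristic equation r² + 16 = 0 has discriminant (0)² - 4·(16) = -64 < 0, so r = ± 4i.
Hence y_h = C1*cos(4*t) + C2*sin(4*t).
Try y_p = A*exp(-5*t). Substituting into the equation and dividing by exp(-5*t) gives A = -6/41, so y_p = -6*exp(-5*t)/41.

y = -6*exp(-5*t)/41 + C1*cos(4*t) + C2*sin(4*t)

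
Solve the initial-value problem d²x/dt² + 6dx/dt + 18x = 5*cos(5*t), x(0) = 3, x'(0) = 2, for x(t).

Characteristic equation r² + 6r + 18 = 0 has discriminant (6)² - 4·(18) = -36 < 0, so r = -3 ± 3i.
Hence x_h = C1*cos(3*t)*exp(-3*t) + C2*exp(-3*t)*sin(3*t).
Try x_p = A*cos(5*t) + B*sin(5*t). Substituting and equating the coefficients of cos(5t) and sin(5t) gives A = -35/949, B = 150/949, so x_p = -35*cos(5*t)/949 + 150*sin(5*t)/949.
General solution: x = -35*cos(5*t)/949 + 150*sin(5*t)/949 + C1*cos(3*t)*exp(-3*t) + C2*exp(-3*t)*sin(3*t).
Apply the initial conditions: x(0) = -35/949 + C1 = 3 and x'(0) = 750/949 - 3*C1 + 3*C2 = 2. Solving gives C1 = 2882/949, C2 = 9794/2847.

x = -35*cos(5*t)/949 + 150*sin(5*t)/949 + 2882*cos(3*t)*exp(-3*t)/949 + 9794*exp(-3*t)*sin(3*t)/2847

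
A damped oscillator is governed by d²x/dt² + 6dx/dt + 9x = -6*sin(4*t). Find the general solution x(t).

Characteristic equation r² + 6r + 9 = 0 has discriminant (6)² - 4·(9) = 0, so r = -3 is a repeated root.
Hence x_h = (C1 + C2*t)*exp(-3*t).
Try x_p = A*cos(4*t) + B*sin(4*t). Substituting and equating the coefficients of cos(4t) and sin(4t) gives A = 144/625, B = 42/625, so x_p = 42*sin(4*t)/625 + 144*cos(4*t)/625.

x = 42*sin(4*t)/625 + 144*cos(4*t)/625 + C1*exp(-3*t) + C2*t*exp(-3*t)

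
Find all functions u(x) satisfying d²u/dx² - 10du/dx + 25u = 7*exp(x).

u = 7*exp(x)/16 + C1*exp(5*x) + C2*x*exp(5*x)

Characteristic equation r² - 10r + 25 = 0 has discriminant (-10)² - 4·(25) = 0, so r = 5 is a repeated root.
Hence u_h = (C1 + C2*x)*exp(5*x).
Try u_p = A*exp(x). Substituting into the equation and dividing by exp(x) gives A = 7/16, so u_p = 7*exp(x)/16.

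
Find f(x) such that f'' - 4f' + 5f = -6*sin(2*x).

f = -48*cos(2*x)/65 - 6*sin(2*x)/65 + C1*cos(x)*exp(2*x) + C2*exp(2*x)*sin(x)

Characteristic equation r² - 4r + 5 = 0 has discriminant (-4)² - 4·(5) = -4 < 0, so r = 2 ± i.
Hence f_h = C1*cos(x)*exp(2*x) + C2*exp(2*x)*sin(x).
Try f_p = A*cos(2*x) + B*sin(2*x). Substituting and equating the coefficients of cos(2x) and sin(2x) gives A = -48/65, B = -6/65, so f_p = -48*cos(2*x)/65 - 6*sin(2*x)/65.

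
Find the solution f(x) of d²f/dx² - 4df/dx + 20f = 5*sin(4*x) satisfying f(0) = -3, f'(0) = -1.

Characteristic equation r² - 4r + 20 = 0 has discriminant (-4)² - 4·(20) = -64 < 0, so r = 2 ± 4i.
Hence f_h = C1*cos(4*x)*exp(2*x) + C2*exp(2*x)*sin(4*x).
Try f_p = A*cos(4*x) + B*sin(4*x). Substituting and equating the coefficients of cos(4x) and sin(4x) gives A = 5/17, B = 5/68, so f_p = 5*cos(4*x)/17 + 5*sin(4*x)/68.
General solution: f = 5*cos(4*x)/17 + 5*sin(4*x)/68 + C1*cos(4*x)*exp(2*x) + C2*exp(2*x)*sin(4*x).
Apply the initial conditions: f(0) = 5/17 + C1 = -3 and f'(0) = 5/17 + 2*C1 + 4*C2 = -1. Solving gives C1 = -56/17, C2 = 45/34.

f = 5*cos(4*x)/17 + 5*sin(4*x)/68 - 56*cos(4*x)*exp(2*x)/17 + 45*exp(2*x)*sin(4*x)/34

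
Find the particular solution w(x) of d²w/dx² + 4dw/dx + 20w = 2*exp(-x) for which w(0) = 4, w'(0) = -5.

w = 2*exp(-x)/17 + 49*exp(-2*x)*sin(4*x)/68 + 66*cos(4*x)*exp(-2*x)/17

Characteristic equation r² + 4r + 20 = 0 has discriminant (4)² - 4·(20) = -64 < 0, so r = -2 ± 4i.
Hence w_h = C1*cos(4*x)*exp(-2*x) + C2*exp(-2*x)*sin(4*x).
Try w_p = A*exp(-x). Substituting into the equation and dividing by exp(-x) gives A = 2/17, so w_p = 2*exp(-x)/17.
General solution: w = 2*exp(-x)/17 + C1*cos(4*x)*exp(-2*x) + C2*exp(-2*x)*sin(4*x).
Apply the initial conditions: w(0) = 2/17 + C1 = 4 and w'(0) = -2/17 - 2*C1 + 4*C2 = -5. Solving gives C1 = 66/17, C2 = 49/68.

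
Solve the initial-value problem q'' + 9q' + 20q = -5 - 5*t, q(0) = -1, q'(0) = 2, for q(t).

Characteristic equation r² + 9r + 20 = 0 factors as (r + 4)(r + 5) = 0, so r = -4, -5.
Hence q_h = C1*exp(-4*t) + C2*exp(-5*t).
For the particular solution try q_p = A0 + A1*t. Substituting and matching coefficients of each power of t gives A0 = -11/80, A1 = -1/4, so q_p = -11/80 - t/4.
General solution: q = -11/80 - t/4 + C1*exp(-4*t) + C2*exp(-5*t).
Apply the initial conditions: q(0) = -11/80 + C1 + C2 = -1 and q'(0) = -1/4 - 5*C2 - 4*C1 = 2. Solving gives C1 = -33/16, C2 = 6/5.

q = -11/80 - 33*exp(-4*t)/16 - t/4 + 6*exp(-5*t)/5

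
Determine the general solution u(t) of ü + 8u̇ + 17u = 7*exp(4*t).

u = 7*exp(4*t)/65 + C1*cos(t)*exp(-4*t) + C2*exp(-4*t)*sin(t)

Characteristic equation r² + 8r + 17 = 0 has discriminant (8)² - 4·(17) = -4 < 0, so r = -4 ± i.
Hence u_h = C1*cos(t)*exp(-4*t) + C2*exp(-4*t)*sin(t).
Try u_p = A*exp(4*t). Substituting into the equation and dividing by exp(4*t) gives A = 7/65, so u_p = 7*exp(4*t)/65.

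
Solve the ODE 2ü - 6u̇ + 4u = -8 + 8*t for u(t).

u = 1 + 2*t + C1*exp(2*t) + C2*exp(t)

Divide through by 2: u'' - 3u' + 2u = -4 + 4*t.
Characteristic equation r² - 3r + 2 = 0 factors as (r - 2)(r - 1) = 0, so r = 2, 1.
Hence u_h = C1*exp(2*t) + C2*exp(t).
For the particular solution try u_p = A0 + A1*t. Substituting and matching coefficients of each power of t gives A0 = 1, A1 = 2, so u_p = 1 + 2*t.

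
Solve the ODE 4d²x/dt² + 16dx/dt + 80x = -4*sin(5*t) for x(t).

x = sin(5*t)/85 + 4*cos(5*t)/85 + C1*cos(4*t)*exp(-2*t) + C2*exp(-2*t)*sin(4*t)

Divide through by 4: x'' + 4x' + 20x = -sin(5*t).
Characteristic equation r² + 4r + 20 = 0 has discriminant (4)² - 4·(20) = -64 < 0, so r = -2 ± 4i.
Hence x_h = C1*cos(4*t)*exp(-2*t) + C2*exp(-2*t)*sin(4*t).
Try x_p = A*cos(5*t) + B*sin(5*t). Substituting and equating the coefficients of cos(5t) and sin(5t) gives A = 4/85, B = 1/85, so x_p = sin(5*t)/85 + 4*cos(5*t)/85.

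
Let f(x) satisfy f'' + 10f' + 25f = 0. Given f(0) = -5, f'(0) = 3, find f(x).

f = -5*exp(-5*x) - 22*x*exp(-5*x)

Characteristic equation r² + 10r + 25 = 0 has discriminant (10)² - 4·(25) = 0, so r = -5 is a repeated root.
Hence f_h = (C1 + C2*x)*exp(-5*x).
Apply the initial conditions: f(0) = C1 = -5 and f'(0) = C2 - 5*C1 = 3. Solving gives C1 = -5, C2 = -22.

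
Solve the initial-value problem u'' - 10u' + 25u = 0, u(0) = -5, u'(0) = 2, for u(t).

u = -5*exp(5*t) + 27*t*exp(5*t)

Characteristic equation r² - 10r + 25 = 0 has discriminant (-10)² - 4·(25) = 0, so r = 5 is a repeated root.
Hence u_h = (C1 + C2*t)*exp(5*t).
Apply the initial conditions: u(0) = C1 = -5 and u'(0) = C2 + 5*C1 = 2. Solving gives C1 = -5, C2 = 27.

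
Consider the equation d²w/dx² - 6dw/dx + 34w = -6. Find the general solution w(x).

Characteristic equation r² - 6r + 34 = 0 has discriminant (-6)² - 4·(34) = -100 < 0, so r = 3 ± 5i.
Hence w_h = C1*cos(5*x)*exp(3*x) + C2*exp(3*x)*sin(5*x).
For the particular solution try w_p = A0. Substituting and matching coefficients of each power of x gives A0 = -3/17, so w_p = -3/17.

w = -3/17 + C1*cos(5*x)*exp(3*x) + C2*exp(3*x)*sin(5*x)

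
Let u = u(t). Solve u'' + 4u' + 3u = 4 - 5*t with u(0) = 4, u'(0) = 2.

Characteristic equation r² + 4r + 3 = 0 factors as (r + 3)(r + 1) = 0, so r = -3, -1.
Hence u_h = C1*exp(-3*t) + C2*exp(-t).
For the particular solution try u_p = A0 + A1*t. Substituting and matching coefficients of each power of t gives A0 = 32/9, A1 = -5/3, so u_p = 32/9 - 5*t/3.
General solution: u = 32/9 - 5*t/3 + C1*exp(-3*t) + C2*exp(-t).
Apply the initial conditions: u(0) = 32/9 + C1 + C2 = 4 and u'(0) = -5/3 - C2 - 3*C1 = 2. Solving gives C1 = -37/18, C2 = 5/2.

u = 32/9 - 37*exp(-3*t)/18 - 5*t/3 + 5*exp(-t)/2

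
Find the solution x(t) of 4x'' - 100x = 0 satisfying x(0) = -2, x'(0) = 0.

Divide through by 4: x'' - 25x = 0.
Characteristic equation r² - 25 = 0 factors as (r + 5)(r - 5) = 0, so r = -5, 5.
Hence x_h = C1*exp(-5*t) + C2*exp(5*t).
Apply the initial conditions: x(0) = C1 + C2 = -2 and x'(0) = -5*C1 + 5*C2 = 0. Solving gives C1 = -1, C2 = -1.

x = -exp(-5*t) - exp(5*t)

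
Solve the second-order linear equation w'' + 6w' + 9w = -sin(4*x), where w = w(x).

Characteristic equation r² + 6r + 9 = 0 has discriminant (6)² - 4·(9) = 0, so r = -3 is a repeated root.
Hence w_h = (C1 + C2*x)*exp(-3*x).
Try w_p = A*cos(4*x) + B*sin(4*x). Substituting and equating the coefficients of cos(4x) and sin(4x) gives A = 24/625, B = 7/625, so w_p = 7*sin(4*x)/625 + 24*cos(4*x)/625.

w = 7*sin(4*x)/625 + 24*cos(4*x)/625 + C1*exp(-3*x) + C2*x*exp(-3*x)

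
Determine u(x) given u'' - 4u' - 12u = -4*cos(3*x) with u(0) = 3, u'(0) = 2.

u = 14*exp(6*x)/15 + 16*sin(3*x)/195 + 25*exp(-2*x)/13 + 28*cos(3*x)/195

Characteristic equation r² - 4r - 12 = 0 factors as (r - 6)(r + 2) = 0, so r = 6, -2.
Hence u_h = C1*exp(6*x) + C2*exp(-2*x).
Try u_p = A*cos(3*x) + B*sin(3*x). Substituting and equating the coefficients of cos(3x) and sin(3x) gives A = 28/195, B = 16/195, so u_p = 16*sin(3*x)/195 + 28*cos(3*x)/195.
General solution: u = 16*sin(3*x)/195 + 28*cos(3*x)/195 + C1*exp(6*x) + C2*exp(-2*x).
Apply the initial conditions: u(0) = 28/195 + C1 + C2 = 3 and u'(0) = 16/65 - 2*C2 + 6*C1 = 2. Solving gives C1 = 14/15, C2 = 25/13.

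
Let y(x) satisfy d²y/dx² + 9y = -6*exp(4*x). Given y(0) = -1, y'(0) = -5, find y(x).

Characteristic equation r² + 9 = 0 has discriminant (0)² - 4·(9) = -36 < 0, so r = ± 3i.
Hence y_h = C1*cos(3*x) + C2*sin(3*x).
Try y_p = A*exp(4*x). Substituting into the equation and dividing by exp(4*x) gives A = -6/25, so y_p = -6*exp(4*x)/25.
General solution: y = -6*exp(4*x)/25 + C1*cos(3*x) + C2*sin(3*x).
Apply the initial conditions: y(0) = -6/25 + C1 = -1 and y'(0) = -24/25 + 3*C2 = -5. Solving gives C1 = -19/25, C2 = -101/75.

y = -101*sin(3*x)/75 - 19*cos(3*x)/25 - 6*exp(4*x)/25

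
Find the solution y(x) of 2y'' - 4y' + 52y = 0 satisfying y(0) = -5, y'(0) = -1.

y = -5*cos(5*x)*exp(x) + 4*exp(x)*sin(5*x)/5

Divide through by 2: y'' - 2y' + 26y = 0.
Characteristic equation r² - 2r + 26 = 0 has discriminant (-2)² - 4·(26) = -100 < 0, so r = 1 ± 5i.
Hence y_h = C1*cos(5*x)*exp(x) + C2*exp(x)*sin(5*x).
Apply the initial conditions: y(0) = C1 = -5 and y'(0) = C1 + 5*C2 = -1. Solving gives C1 = -5, C2 = 4/5.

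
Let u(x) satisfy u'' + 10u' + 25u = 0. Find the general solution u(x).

Characteristic equation r² + 10r + 25 = 0 has discriminant (10)² - 4·(25) = 0, so r = -5 is a repeated root.
Hence u_h = (C1 + C2*x)*exp(-5*x).

u = C1*exp(-5*x) + C2*x*exp(-5*x)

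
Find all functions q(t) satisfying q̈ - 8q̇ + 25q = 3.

q = 3/25 + C1*cos(3*t)*exp(4*t) + C2*exp(4*t)*sin(3*t)

Characteristic equation r² - 8r + 25 = 0 has discriminant (-8)² - 4·(25) = -36 < 0, so r = 4 ± 3i.
Hence q_h = C1*cos(3*t)*exp(4*t) + C2*exp(4*t)*sin(3*t).
For the particular solution try q_p = A0. Substituting and matching coefficients of each power of t gives A0 = 3/25, so q_p = 3/25.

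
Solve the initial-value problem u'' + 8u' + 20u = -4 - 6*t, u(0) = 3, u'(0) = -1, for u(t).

u = -2/25 - 3*t/10 + 77*cos(2*t)*exp(-4*t)/25 + 581*exp(-4*t)*sin(2*t)/100

Characteristic equation r² + 8r + 20 = 0 has discriminant (8)² - 4·(20) = -16 < 0, so r = -4 ± 2i.
Hence u_h = C1*cos(2*t)*exp(-4*t) + C2*exp(-4*t)*sin(2*t).
For the particular solution try u_p = A0 + A1*t. Substituting and matching coefficients of each power of t gives A0 = -2/25, A1 = -3/10, so u_p = -2/25 - 3*t/10.
General solution: u = -2/25 - 3*t/10 + C1*cos(2*t)*exp(-4*t) + C2*exp(-4*t)*sin(2*t).
Apply the initial conditions: u(0) = -2/25 + C1 = 3 and u'(0) = -3/10 - 4*C1 + 2*C2 = -1. Solving gives C1 = 77/25, C2 = 581/100.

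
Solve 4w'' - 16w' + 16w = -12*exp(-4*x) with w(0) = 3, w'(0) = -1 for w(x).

w = -exp(-4*x)/12 + 37*exp(2*x)/12 - 15*x*exp(2*x)/2

Divide through by 4: w'' - 4w' + 4w = -3*exp(-4*x).
Characteristic equation r² - 4r + 4 = 0 has discriminant (-4)² - 4·(4) = 0, so r = 2 is a repeated root.
Hence w_h = (C1 + C2*x)*exp(2*x).
Try w_p = A*exp(-4*x). Substituting into the equation and dividing by exp(-4*x) gives A = -1/12, so w_p = -exp(-4*x)/12.
General solution: w = -exp(-4*x)/12 + C1*exp(2*x) + C2*x*exp(2*x).
Apply the initial conditions: w(0) = -1/12 + C1 = 3 and w'(0) = 1/3 + C2 + 2*C1 = -1. Solving gives C1 = 37/12, C2 = -15/2.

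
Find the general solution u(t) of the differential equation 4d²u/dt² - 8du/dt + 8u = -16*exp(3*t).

u = -4*exp(3*t)/5 + C1*cos(t)*exp(t) + C2*exp(t)*sin(t)

Divide through by 4: u'' - 2u' + 2u = -4*exp(3*t).
Characteristic equation r² - 2r + 2 = 0 has discriminant (-2)² - 4·(2) = -4 < 0, so r = 1 ± i.
Hence u_h = C1*cos(t)*exp(t) + C2*exp(t)*sin(t).
Try u_p = A*exp(3*t). Substituting into the equation and dividing by exp(3*t) gives A = -4/5, so u_p = -4*exp(3*t)/5.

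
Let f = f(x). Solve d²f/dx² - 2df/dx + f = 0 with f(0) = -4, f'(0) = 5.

f = -4*exp(x) + 9*x*exp(x)

Characteristic equation r² - 2r + 1 = 0 has discriminant (-2)² - 4·(1) = 0, so r = 1 is a repeated root.
Hence f_h = (C1 + C2*x)*exp(x).
Apply the initial conditions: f(0) = C1 = -4 and f'(0) = C1 + C2 = 5. Solving gives C1 = -4, C2 = 9.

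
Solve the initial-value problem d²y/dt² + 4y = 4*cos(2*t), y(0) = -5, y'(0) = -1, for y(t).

y = -5*cos(2*t) - sin(2*t)/2 + t*sin(2*t)

Characteristic equation r² + 4 = 0 has discriminant (0)² - 4·(4) = -16 < 0, so r = ± 2i.
Hence y_h = C1*cos(2*t) + C2*sin(2*t).
Since ±2i are characteristic roots, multiply the trial by t. Try y_p = t*(A*cos(2*t) + B*sin(2*t)). Substituting and equating the coefficients of cos(2t) and sin(2t) gives A = 0, B = 1, so y_p = t*sin(2*t).
General solution: y = C1*cos(2*t) + C2*sin(2*t) + t*sin(2*t).
Apply the initial conditions: y(0) = C1 = -5 and y'(0) = 2*C2 = -1. Solving gives C1 = -5, C2 = -1/2.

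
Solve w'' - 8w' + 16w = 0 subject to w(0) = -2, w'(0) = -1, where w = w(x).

Characteristic equation r² - 8r + 16 = 0 has discriminant (-8)² - 4·(16) = 0, so r = 4 is a repeated root.
Hence w_h = (C1 + C2*x)*exp(4*x).
Apply the initial conditions: w(0) = C1 = -2 and w'(0) = C2 + 4*C1 = -1. Solving gives C1 = -2, C2 = 7.

w = -2*exp(4*x) + 7*x*exp(4*x)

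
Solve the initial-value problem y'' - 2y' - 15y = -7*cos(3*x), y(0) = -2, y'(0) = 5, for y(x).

Characteristic equation r² - 2r - 15 = 0 factors as (r - 5)(r + 3) = 0, so r = 5, -3.
Hence y_h = C1*exp(5*x) + C2*exp(-3*x).
Try y_p = A*cos(3*x) + B*sin(3*x). Substituting and equating the coefficients of cos(3x) and sin(3x) gives A = 14/51, B = 7/102, so y_p = 7*sin(3*x)/102 + 14*cos(3*x)/51.
General solution: y = 7*sin(3*x)/102 + 14*cos(3*x)/51 + C1*exp(5*x) + C2*exp(-3*x).
Apply the initial conditions: y(0) = 14/51 + C1 + C2 = -2 and y'(0) = 7/34 - 3*C2 + 5*C1 = 5. Solving gives C1 = -69/272, C2 = -97/48.

y = -97*exp(-3*x)/48 - 69*exp(5*x)/272 + 7*sin(3*x)/102 + 14*cos(3*x)/51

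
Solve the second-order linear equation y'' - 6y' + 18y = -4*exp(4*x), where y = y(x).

y = -2*exp(4*x)/5 + C1*cos(3*x)*exp(3*x) + C2*exp(3*x)*sin(3*x)

Characteristic equation r² - 6r + 18 = 0 has discriminant (-6)² - 4·(18) = -36 < 0, so r = 3 ± 3i.
Hence y_h = C1*cos(3*x)*exp(3*x) + C2*exp(3*x)*sin(3*x).
Try y_p = A*exp(4*x). Substituting into the equation and dividing by exp(4*x) gives A = -2/5, so y_p = -2*exp(4*x)/5.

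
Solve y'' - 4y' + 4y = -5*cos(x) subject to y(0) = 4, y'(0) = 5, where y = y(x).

Characteristic equation r² - 4r + 4 = 0 has discriminant (-4)² - 4·(4) = 0, so r = 2 is a repeated root.
Hence y_h = (C1 + C2*x)*exp(2*x).
Try y_p = A*cos(x) + B*sin(x). Substituting and equating the coefficients of cos(x) and sin(x) gives A = -3/5, B = 4/5, so y_p = -3*cos(x)/5 + 4*sin(x)/5.
General solution: y = -3*cos(x)/5 + 4*sin(x)/5 + C1*exp(2*x) + C2*x*exp(2*x).
Apply the initial conditions: y(0) = -3/5 + C1 = 4 and y'(0) = 4/5 + C2 + 2*C1 = 5. Solving gives C1 = 23/5, C2 = -5.

y = -3*cos(x)/5 + 4*sin(x)/5 + 23*exp(2*x)/5 - 5*x*exp(2*x)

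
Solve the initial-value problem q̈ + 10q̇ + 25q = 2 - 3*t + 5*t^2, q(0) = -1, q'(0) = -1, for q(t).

q = 22/125 - 147*exp(-5*t)/125 - 7*t/25 + t**2/5 - 33*t*exp(-5*t)/5

Characteristic equation r² + 10r + 25 = 0 has discriminant (10)² - 4·(25) = 0, so r = -5 is a repeated root.
Hence q_h = (C1 + C2*t)*exp(-5*t).
For the particular solution try q_p = A0 + A1*t + A2*t^2. Substituting and matching coefficients of each power of t gives A0 = 22/125, A1 = -7/25, A2 = 1/5, so q_p = 22/125 - 7*t/25 + t^2/5.
General solution: q = 22/125 - 7*t/25 + t^2/5 + C1*exp(-5*t) + C2*t*exp(-5*t).
Apply the initial conditions: q(0) = 22/125 + C1 = -1 and q'(0) = -7/25 + C2 - 5*C1 = -1. Solving gives C1 = -147/125, C2 = -33/5.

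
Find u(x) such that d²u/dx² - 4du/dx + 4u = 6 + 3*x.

Characteristic equation r² - 4r + 4 = 0 has discriminant (-4)² - 4·(4) = 0, so r = 2 is a repeated root.
Hence u_h = (C1 + C2*x)*exp(2*x).
For the particular solution try u_p = A0 + A1*x. Substituting and matching coefficients of each power of x gives A0 = 9/4, A1 = 3/4, so u_p = 9/4 + 3*x/4.

u = 9/4 + 3*x/4 + C1*exp(2*x) + C2*x*exp(2*x)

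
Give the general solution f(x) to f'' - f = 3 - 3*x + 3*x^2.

Characteristic equation r² - 1 = 0 factors as (r + 1)(r - 1) = 0, so r = -1, 1.
Hence f_h = C1*exp(-x) + C2*exp(x).
For the particular solution try f_p = A0 + A1*x + A2*x^2. Substituting and matching coefficients of each power of x gives A0 = -9, A1 = 3, A2 = -3, so f_p = -9 - 3*x^2 + 3*x.

f = -9 - 3*x**2 + 3*x + C1*exp(-x) + C2*exp(x)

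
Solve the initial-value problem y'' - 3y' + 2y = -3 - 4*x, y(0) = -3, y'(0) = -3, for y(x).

Characteristic equation r² - 3r + 2 = 0 factors as (r - 2)(r - 1) = 0, so r = 2, 1.
Hence y_h = C1*exp(2*x) + C2*exp(x).
For the particular solution try y_p = A0 + A1*x. Substituting and matching coefficients of each power of x gives A0 = -9/2, A1 = -2, so y_p = -9/2 - 2*x.
General solution: y = -9/2 - 2*x + C1*exp(2*x) + C2*exp(x).
Apply the initial conditions: y(0) = -9/2 + C1 + C2 = -3 and y'(0) = -2 + C2 + 2*C1 = -3. Solving gives C1 = -5/2, C2 = 4.

y = -9/2 - 2*x + 4*exp(x) - 5*exp(2*x)/2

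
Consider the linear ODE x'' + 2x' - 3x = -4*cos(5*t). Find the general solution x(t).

x = -10*sin(5*t)/221 + 28*cos(5*t)/221 + C1*exp(-3*t) + C2*exp(t)

Characteristic equation r² + 2r - 3 = 0 factors as (r + 3)(r - 1) = 0, so r = -3, 1.
Hence x_h = C1*exp(-3*t) + C2*exp(t).
Try x_p = A*cos(5*t) + B*sin(5*t). Substituting and equating the coefficients of cos(5t) and sin(5t) gives A = 28/221, B = -10/221, so x_p = -10*sin(5*t)/221 + 28*cos(5*t)/221.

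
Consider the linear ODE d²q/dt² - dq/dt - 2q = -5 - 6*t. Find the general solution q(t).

q = 1 + 3*t + C1*exp(-t) + C2*exp(2*t)

Characteristic equation r² - r - 2 = 0 factors as (r + 1)(r - 2) = 0, so r = -1, 2.
Hence q_h = C1*exp(-t) + C2*exp(2*t).
For the particular solution try q_p = A0 + A1*t. Substituting and matching coefficients of each power of t gives A0 = 1, A1 = 3, so q_p = 1 + 3*t.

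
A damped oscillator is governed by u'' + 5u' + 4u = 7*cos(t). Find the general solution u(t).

u = 21*cos(t)/34 + 35*sin(t)/34 + C1*exp(-4*t) + C2*exp(-t)

Characteristic equation r² + 5r + 4 = 0 factors as (r + 4)(r + 1) = 0, so r = -4, -1.
Hence u_h = C1*exp(-4*t) + C2*exp(-t).
Try u_p = A*cos(t) + B*sin(t). Substituting and equating the coefficients of cos(t) and sin(t) gives A = 21/34, B = 35/34, so u_p = 21*cos(t)/34 + 35*sin(t)/34.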